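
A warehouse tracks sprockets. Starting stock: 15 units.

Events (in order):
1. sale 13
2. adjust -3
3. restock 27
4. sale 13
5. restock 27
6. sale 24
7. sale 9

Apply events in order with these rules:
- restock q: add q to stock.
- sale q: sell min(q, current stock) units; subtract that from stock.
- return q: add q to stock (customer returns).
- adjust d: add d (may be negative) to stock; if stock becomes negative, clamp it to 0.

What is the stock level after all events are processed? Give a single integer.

Answer: 8

Derivation:
Processing events:
Start: stock = 15
  Event 1 (sale 13): sell min(13,15)=13. stock: 15 - 13 = 2. total_sold = 13
  Event 2 (adjust -3): 2 + -3 = 0 (clamped to 0)
  Event 3 (restock 27): 0 + 27 = 27
  Event 4 (sale 13): sell min(13,27)=13. stock: 27 - 13 = 14. total_sold = 26
  Event 5 (restock 27): 14 + 27 = 41
  Event 6 (sale 24): sell min(24,41)=24. stock: 41 - 24 = 17. total_sold = 50
  Event 7 (sale 9): sell min(9,17)=9. stock: 17 - 9 = 8. total_sold = 59
Final: stock = 8, total_sold = 59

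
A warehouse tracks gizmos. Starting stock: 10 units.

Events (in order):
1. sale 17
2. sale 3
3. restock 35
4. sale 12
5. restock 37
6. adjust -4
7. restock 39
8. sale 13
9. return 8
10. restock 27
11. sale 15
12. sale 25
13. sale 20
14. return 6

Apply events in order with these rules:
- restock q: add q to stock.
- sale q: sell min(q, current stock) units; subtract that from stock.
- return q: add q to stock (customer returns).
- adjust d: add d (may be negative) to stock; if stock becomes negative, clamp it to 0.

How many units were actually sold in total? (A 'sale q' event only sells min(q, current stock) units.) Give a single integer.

Processing events:
Start: stock = 10
  Event 1 (sale 17): sell min(17,10)=10. stock: 10 - 10 = 0. total_sold = 10
  Event 2 (sale 3): sell min(3,0)=0. stock: 0 - 0 = 0. total_sold = 10
  Event 3 (restock 35): 0 + 35 = 35
  Event 4 (sale 12): sell min(12,35)=12. stock: 35 - 12 = 23. total_sold = 22
  Event 5 (restock 37): 23 + 37 = 60
  Event 6 (adjust -4): 60 + -4 = 56
  Event 7 (restock 39): 56 + 39 = 95
  Event 8 (sale 13): sell min(13,95)=13. stock: 95 - 13 = 82. total_sold = 35
  Event 9 (return 8): 82 + 8 = 90
  Event 10 (restock 27): 90 + 27 = 117
  Event 11 (sale 15): sell min(15,117)=15. stock: 117 - 15 = 102. total_sold = 50
  Event 12 (sale 25): sell min(25,102)=25. stock: 102 - 25 = 77. total_sold = 75
  Event 13 (sale 20): sell min(20,77)=20. stock: 77 - 20 = 57. total_sold = 95
  Event 14 (return 6): 57 + 6 = 63
Final: stock = 63, total_sold = 95

Answer: 95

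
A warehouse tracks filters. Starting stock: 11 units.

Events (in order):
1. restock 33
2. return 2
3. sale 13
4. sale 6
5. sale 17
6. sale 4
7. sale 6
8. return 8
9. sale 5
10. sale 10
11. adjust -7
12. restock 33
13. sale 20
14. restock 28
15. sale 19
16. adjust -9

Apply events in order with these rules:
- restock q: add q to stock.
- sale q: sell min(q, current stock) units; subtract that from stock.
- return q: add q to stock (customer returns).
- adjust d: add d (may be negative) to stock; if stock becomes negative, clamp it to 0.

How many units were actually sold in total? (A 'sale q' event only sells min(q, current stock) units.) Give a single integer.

Processing events:
Start: stock = 11
  Event 1 (restock 33): 11 + 33 = 44
  Event 2 (return 2): 44 + 2 = 46
  Event 3 (sale 13): sell min(13,46)=13. stock: 46 - 13 = 33. total_sold = 13
  Event 4 (sale 6): sell min(6,33)=6. stock: 33 - 6 = 27. total_sold = 19
  Event 5 (sale 17): sell min(17,27)=17. stock: 27 - 17 = 10. total_sold = 36
  Event 6 (sale 4): sell min(4,10)=4. stock: 10 - 4 = 6. total_sold = 40
  Event 7 (sale 6): sell min(6,6)=6. stock: 6 - 6 = 0. total_sold = 46
  Event 8 (return 8): 0 + 8 = 8
  Event 9 (sale 5): sell min(5,8)=5. stock: 8 - 5 = 3. total_sold = 51
  Event 10 (sale 10): sell min(10,3)=3. stock: 3 - 3 = 0. total_sold = 54
  Event 11 (adjust -7): 0 + -7 = 0 (clamped to 0)
  Event 12 (restock 33): 0 + 33 = 33
  Event 13 (sale 20): sell min(20,33)=20. stock: 33 - 20 = 13. total_sold = 74
  Event 14 (restock 28): 13 + 28 = 41
  Event 15 (sale 19): sell min(19,41)=19. stock: 41 - 19 = 22. total_sold = 93
  Event 16 (adjust -9): 22 + -9 = 13
Final: stock = 13, total_sold = 93

Answer: 93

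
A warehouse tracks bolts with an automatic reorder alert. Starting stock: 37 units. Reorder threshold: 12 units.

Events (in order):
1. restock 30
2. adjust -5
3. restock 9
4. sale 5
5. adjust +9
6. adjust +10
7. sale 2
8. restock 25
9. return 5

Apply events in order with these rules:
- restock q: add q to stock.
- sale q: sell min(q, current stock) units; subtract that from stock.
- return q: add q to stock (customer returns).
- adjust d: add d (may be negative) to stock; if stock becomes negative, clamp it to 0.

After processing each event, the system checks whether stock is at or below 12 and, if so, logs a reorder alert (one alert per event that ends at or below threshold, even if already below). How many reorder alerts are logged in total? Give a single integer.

Processing events:
Start: stock = 37
  Event 1 (restock 30): 37 + 30 = 67
  Event 2 (adjust -5): 67 + -5 = 62
  Event 3 (restock 9): 62 + 9 = 71
  Event 4 (sale 5): sell min(5,71)=5. stock: 71 - 5 = 66. total_sold = 5
  Event 5 (adjust +9): 66 + 9 = 75
  Event 6 (adjust +10): 75 + 10 = 85
  Event 7 (sale 2): sell min(2,85)=2. stock: 85 - 2 = 83. total_sold = 7
  Event 8 (restock 25): 83 + 25 = 108
  Event 9 (return 5): 108 + 5 = 113
Final: stock = 113, total_sold = 7

Checking against threshold 12:
  After event 1: stock=67 > 12
  After event 2: stock=62 > 12
  After event 3: stock=71 > 12
  After event 4: stock=66 > 12
  After event 5: stock=75 > 12
  After event 6: stock=85 > 12
  After event 7: stock=83 > 12
  After event 8: stock=108 > 12
  After event 9: stock=113 > 12
Alert events: []. Count = 0

Answer: 0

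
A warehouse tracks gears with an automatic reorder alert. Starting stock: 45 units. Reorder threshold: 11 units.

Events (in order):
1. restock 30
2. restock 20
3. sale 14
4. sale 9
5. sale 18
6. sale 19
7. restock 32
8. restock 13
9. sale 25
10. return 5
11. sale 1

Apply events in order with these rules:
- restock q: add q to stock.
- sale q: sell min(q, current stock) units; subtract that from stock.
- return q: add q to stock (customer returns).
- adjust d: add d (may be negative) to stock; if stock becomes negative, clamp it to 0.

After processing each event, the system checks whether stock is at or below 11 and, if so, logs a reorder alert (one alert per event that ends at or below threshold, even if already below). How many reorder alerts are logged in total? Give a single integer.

Answer: 0

Derivation:
Processing events:
Start: stock = 45
  Event 1 (restock 30): 45 + 30 = 75
  Event 2 (restock 20): 75 + 20 = 95
  Event 3 (sale 14): sell min(14,95)=14. stock: 95 - 14 = 81. total_sold = 14
  Event 4 (sale 9): sell min(9,81)=9. stock: 81 - 9 = 72. total_sold = 23
  Event 5 (sale 18): sell min(18,72)=18. stock: 72 - 18 = 54. total_sold = 41
  Event 6 (sale 19): sell min(19,54)=19. stock: 54 - 19 = 35. total_sold = 60
  Event 7 (restock 32): 35 + 32 = 67
  Event 8 (restock 13): 67 + 13 = 80
  Event 9 (sale 25): sell min(25,80)=25. stock: 80 - 25 = 55. total_sold = 85
  Event 10 (return 5): 55 + 5 = 60
  Event 11 (sale 1): sell min(1,60)=1. stock: 60 - 1 = 59. total_sold = 86
Final: stock = 59, total_sold = 86

Checking against threshold 11:
  After event 1: stock=75 > 11
  After event 2: stock=95 > 11
  After event 3: stock=81 > 11
  After event 4: stock=72 > 11
  After event 5: stock=54 > 11
  After event 6: stock=35 > 11
  After event 7: stock=67 > 11
  After event 8: stock=80 > 11
  After event 9: stock=55 > 11
  After event 10: stock=60 > 11
  After event 11: stock=59 > 11
Alert events: []. Count = 0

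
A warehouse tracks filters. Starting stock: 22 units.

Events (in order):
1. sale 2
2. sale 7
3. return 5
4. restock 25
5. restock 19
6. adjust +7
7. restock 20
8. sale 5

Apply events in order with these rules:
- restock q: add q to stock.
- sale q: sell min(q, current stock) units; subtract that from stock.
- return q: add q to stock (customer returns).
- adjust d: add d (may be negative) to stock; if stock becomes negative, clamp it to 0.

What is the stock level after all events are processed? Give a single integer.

Processing events:
Start: stock = 22
  Event 1 (sale 2): sell min(2,22)=2. stock: 22 - 2 = 20. total_sold = 2
  Event 2 (sale 7): sell min(7,20)=7. stock: 20 - 7 = 13. total_sold = 9
  Event 3 (return 5): 13 + 5 = 18
  Event 4 (restock 25): 18 + 25 = 43
  Event 5 (restock 19): 43 + 19 = 62
  Event 6 (adjust +7): 62 + 7 = 69
  Event 7 (restock 20): 69 + 20 = 89
  Event 8 (sale 5): sell min(5,89)=5. stock: 89 - 5 = 84. total_sold = 14
Final: stock = 84, total_sold = 14

Answer: 84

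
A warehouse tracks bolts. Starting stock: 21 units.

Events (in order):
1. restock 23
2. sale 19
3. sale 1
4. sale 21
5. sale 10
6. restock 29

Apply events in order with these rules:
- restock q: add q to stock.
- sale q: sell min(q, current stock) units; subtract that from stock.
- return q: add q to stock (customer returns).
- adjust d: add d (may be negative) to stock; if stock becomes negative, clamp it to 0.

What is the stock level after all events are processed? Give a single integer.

Processing events:
Start: stock = 21
  Event 1 (restock 23): 21 + 23 = 44
  Event 2 (sale 19): sell min(19,44)=19. stock: 44 - 19 = 25. total_sold = 19
  Event 3 (sale 1): sell min(1,25)=1. stock: 25 - 1 = 24. total_sold = 20
  Event 4 (sale 21): sell min(21,24)=21. stock: 24 - 21 = 3. total_sold = 41
  Event 5 (sale 10): sell min(10,3)=3. stock: 3 - 3 = 0. total_sold = 44
  Event 6 (restock 29): 0 + 29 = 29
Final: stock = 29, total_sold = 44

Answer: 29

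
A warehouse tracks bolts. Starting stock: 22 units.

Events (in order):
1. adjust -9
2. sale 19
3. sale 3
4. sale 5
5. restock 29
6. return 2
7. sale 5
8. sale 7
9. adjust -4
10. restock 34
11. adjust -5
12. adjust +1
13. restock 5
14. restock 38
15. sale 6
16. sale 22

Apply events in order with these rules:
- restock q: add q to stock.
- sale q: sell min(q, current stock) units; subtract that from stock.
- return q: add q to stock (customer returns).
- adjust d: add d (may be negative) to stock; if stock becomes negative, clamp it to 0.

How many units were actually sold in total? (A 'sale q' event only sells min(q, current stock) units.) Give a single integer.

Answer: 53

Derivation:
Processing events:
Start: stock = 22
  Event 1 (adjust -9): 22 + -9 = 13
  Event 2 (sale 19): sell min(19,13)=13. stock: 13 - 13 = 0. total_sold = 13
  Event 3 (sale 3): sell min(3,0)=0. stock: 0 - 0 = 0. total_sold = 13
  Event 4 (sale 5): sell min(5,0)=0. stock: 0 - 0 = 0. total_sold = 13
  Event 5 (restock 29): 0 + 29 = 29
  Event 6 (return 2): 29 + 2 = 31
  Event 7 (sale 5): sell min(5,31)=5. stock: 31 - 5 = 26. total_sold = 18
  Event 8 (sale 7): sell min(7,26)=7. stock: 26 - 7 = 19. total_sold = 25
  Event 9 (adjust -4): 19 + -4 = 15
  Event 10 (restock 34): 15 + 34 = 49
  Event 11 (adjust -5): 49 + -5 = 44
  Event 12 (adjust +1): 44 + 1 = 45
  Event 13 (restock 5): 45 + 5 = 50
  Event 14 (restock 38): 50 + 38 = 88
  Event 15 (sale 6): sell min(6,88)=6. stock: 88 - 6 = 82. total_sold = 31
  Event 16 (sale 22): sell min(22,82)=22. stock: 82 - 22 = 60. total_sold = 53
Final: stock = 60, total_sold = 53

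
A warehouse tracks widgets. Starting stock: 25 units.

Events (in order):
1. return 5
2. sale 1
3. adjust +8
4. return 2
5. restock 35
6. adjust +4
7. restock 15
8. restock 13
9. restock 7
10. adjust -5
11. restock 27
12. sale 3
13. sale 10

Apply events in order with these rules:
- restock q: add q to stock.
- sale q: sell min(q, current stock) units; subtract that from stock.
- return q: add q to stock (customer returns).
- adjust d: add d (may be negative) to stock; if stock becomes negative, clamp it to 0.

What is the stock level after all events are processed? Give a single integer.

Answer: 122

Derivation:
Processing events:
Start: stock = 25
  Event 1 (return 5): 25 + 5 = 30
  Event 2 (sale 1): sell min(1,30)=1. stock: 30 - 1 = 29. total_sold = 1
  Event 3 (adjust +8): 29 + 8 = 37
  Event 4 (return 2): 37 + 2 = 39
  Event 5 (restock 35): 39 + 35 = 74
  Event 6 (adjust +4): 74 + 4 = 78
  Event 7 (restock 15): 78 + 15 = 93
  Event 8 (restock 13): 93 + 13 = 106
  Event 9 (restock 7): 106 + 7 = 113
  Event 10 (adjust -5): 113 + -5 = 108
  Event 11 (restock 27): 108 + 27 = 135
  Event 12 (sale 3): sell min(3,135)=3. stock: 135 - 3 = 132. total_sold = 4
  Event 13 (sale 10): sell min(10,132)=10. stock: 132 - 10 = 122. total_sold = 14
Final: stock = 122, total_sold = 14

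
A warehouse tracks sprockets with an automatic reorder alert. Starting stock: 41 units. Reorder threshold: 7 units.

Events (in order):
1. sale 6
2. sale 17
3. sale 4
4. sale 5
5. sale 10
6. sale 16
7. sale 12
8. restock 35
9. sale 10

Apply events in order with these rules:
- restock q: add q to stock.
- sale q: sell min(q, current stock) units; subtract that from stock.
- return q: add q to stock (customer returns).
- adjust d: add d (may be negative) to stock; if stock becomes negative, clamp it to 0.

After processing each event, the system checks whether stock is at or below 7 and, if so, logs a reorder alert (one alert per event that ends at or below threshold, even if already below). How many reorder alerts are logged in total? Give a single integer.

Processing events:
Start: stock = 41
  Event 1 (sale 6): sell min(6,41)=6. stock: 41 - 6 = 35. total_sold = 6
  Event 2 (sale 17): sell min(17,35)=17. stock: 35 - 17 = 18. total_sold = 23
  Event 3 (sale 4): sell min(4,18)=4. stock: 18 - 4 = 14. total_sold = 27
  Event 4 (sale 5): sell min(5,14)=5. stock: 14 - 5 = 9. total_sold = 32
  Event 5 (sale 10): sell min(10,9)=9. stock: 9 - 9 = 0. total_sold = 41
  Event 6 (sale 16): sell min(16,0)=0. stock: 0 - 0 = 0. total_sold = 41
  Event 7 (sale 12): sell min(12,0)=0. stock: 0 - 0 = 0. total_sold = 41
  Event 8 (restock 35): 0 + 35 = 35
  Event 9 (sale 10): sell min(10,35)=10. stock: 35 - 10 = 25. total_sold = 51
Final: stock = 25, total_sold = 51

Checking against threshold 7:
  After event 1: stock=35 > 7
  After event 2: stock=18 > 7
  After event 3: stock=14 > 7
  After event 4: stock=9 > 7
  After event 5: stock=0 <= 7 -> ALERT
  After event 6: stock=0 <= 7 -> ALERT
  After event 7: stock=0 <= 7 -> ALERT
  After event 8: stock=35 > 7
  After event 9: stock=25 > 7
Alert events: [5, 6, 7]. Count = 3

Answer: 3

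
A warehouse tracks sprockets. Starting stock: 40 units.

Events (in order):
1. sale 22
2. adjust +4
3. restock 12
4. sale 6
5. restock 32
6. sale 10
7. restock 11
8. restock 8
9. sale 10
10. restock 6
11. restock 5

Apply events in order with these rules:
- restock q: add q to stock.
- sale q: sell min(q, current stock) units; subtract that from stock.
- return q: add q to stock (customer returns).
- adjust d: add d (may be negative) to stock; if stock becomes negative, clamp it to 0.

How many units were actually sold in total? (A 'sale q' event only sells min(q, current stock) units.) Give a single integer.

Answer: 48

Derivation:
Processing events:
Start: stock = 40
  Event 1 (sale 22): sell min(22,40)=22. stock: 40 - 22 = 18. total_sold = 22
  Event 2 (adjust +4): 18 + 4 = 22
  Event 3 (restock 12): 22 + 12 = 34
  Event 4 (sale 6): sell min(6,34)=6. stock: 34 - 6 = 28. total_sold = 28
  Event 5 (restock 32): 28 + 32 = 60
  Event 6 (sale 10): sell min(10,60)=10. stock: 60 - 10 = 50. total_sold = 38
  Event 7 (restock 11): 50 + 11 = 61
  Event 8 (restock 8): 61 + 8 = 69
  Event 9 (sale 10): sell min(10,69)=10. stock: 69 - 10 = 59. total_sold = 48
  Event 10 (restock 6): 59 + 6 = 65
  Event 11 (restock 5): 65 + 5 = 70
Final: stock = 70, total_sold = 48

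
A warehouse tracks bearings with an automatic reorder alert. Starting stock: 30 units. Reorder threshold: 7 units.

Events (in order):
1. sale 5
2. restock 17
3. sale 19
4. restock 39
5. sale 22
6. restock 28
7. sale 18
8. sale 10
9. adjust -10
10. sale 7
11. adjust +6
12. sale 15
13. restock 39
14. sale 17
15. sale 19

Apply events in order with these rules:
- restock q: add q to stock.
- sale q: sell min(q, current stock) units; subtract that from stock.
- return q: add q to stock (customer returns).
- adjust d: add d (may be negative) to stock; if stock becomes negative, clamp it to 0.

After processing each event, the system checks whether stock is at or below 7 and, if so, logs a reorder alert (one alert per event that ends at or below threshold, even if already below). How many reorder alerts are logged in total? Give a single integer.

Answer: 0

Derivation:
Processing events:
Start: stock = 30
  Event 1 (sale 5): sell min(5,30)=5. stock: 30 - 5 = 25. total_sold = 5
  Event 2 (restock 17): 25 + 17 = 42
  Event 3 (sale 19): sell min(19,42)=19. stock: 42 - 19 = 23. total_sold = 24
  Event 4 (restock 39): 23 + 39 = 62
  Event 5 (sale 22): sell min(22,62)=22. stock: 62 - 22 = 40. total_sold = 46
  Event 6 (restock 28): 40 + 28 = 68
  Event 7 (sale 18): sell min(18,68)=18. stock: 68 - 18 = 50. total_sold = 64
  Event 8 (sale 10): sell min(10,50)=10. stock: 50 - 10 = 40. total_sold = 74
  Event 9 (adjust -10): 40 + -10 = 30
  Event 10 (sale 7): sell min(7,30)=7. stock: 30 - 7 = 23. total_sold = 81
  Event 11 (adjust +6): 23 + 6 = 29
  Event 12 (sale 15): sell min(15,29)=15. stock: 29 - 15 = 14. total_sold = 96
  Event 13 (restock 39): 14 + 39 = 53
  Event 14 (sale 17): sell min(17,53)=17. stock: 53 - 17 = 36. total_sold = 113
  Event 15 (sale 19): sell min(19,36)=19. stock: 36 - 19 = 17. total_sold = 132
Final: stock = 17, total_sold = 132

Checking against threshold 7:
  After event 1: stock=25 > 7
  After event 2: stock=42 > 7
  After event 3: stock=23 > 7
  After event 4: stock=62 > 7
  After event 5: stock=40 > 7
  After event 6: stock=68 > 7
  After event 7: stock=50 > 7
  After event 8: stock=40 > 7
  After event 9: stock=30 > 7
  After event 10: stock=23 > 7
  After event 11: stock=29 > 7
  After event 12: stock=14 > 7
  After event 13: stock=53 > 7
  After event 14: stock=36 > 7
  After event 15: stock=17 > 7
Alert events: []. Count = 0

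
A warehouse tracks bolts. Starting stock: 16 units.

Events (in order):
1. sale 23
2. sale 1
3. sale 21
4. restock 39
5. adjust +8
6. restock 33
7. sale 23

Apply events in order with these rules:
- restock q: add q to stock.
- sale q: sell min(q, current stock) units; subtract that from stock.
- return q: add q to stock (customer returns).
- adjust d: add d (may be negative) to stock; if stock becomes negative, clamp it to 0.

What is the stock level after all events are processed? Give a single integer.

Processing events:
Start: stock = 16
  Event 1 (sale 23): sell min(23,16)=16. stock: 16 - 16 = 0. total_sold = 16
  Event 2 (sale 1): sell min(1,0)=0. stock: 0 - 0 = 0. total_sold = 16
  Event 3 (sale 21): sell min(21,0)=0. stock: 0 - 0 = 0. total_sold = 16
  Event 4 (restock 39): 0 + 39 = 39
  Event 5 (adjust +8): 39 + 8 = 47
  Event 6 (restock 33): 47 + 33 = 80
  Event 7 (sale 23): sell min(23,80)=23. stock: 80 - 23 = 57. total_sold = 39
Final: stock = 57, total_sold = 39

Answer: 57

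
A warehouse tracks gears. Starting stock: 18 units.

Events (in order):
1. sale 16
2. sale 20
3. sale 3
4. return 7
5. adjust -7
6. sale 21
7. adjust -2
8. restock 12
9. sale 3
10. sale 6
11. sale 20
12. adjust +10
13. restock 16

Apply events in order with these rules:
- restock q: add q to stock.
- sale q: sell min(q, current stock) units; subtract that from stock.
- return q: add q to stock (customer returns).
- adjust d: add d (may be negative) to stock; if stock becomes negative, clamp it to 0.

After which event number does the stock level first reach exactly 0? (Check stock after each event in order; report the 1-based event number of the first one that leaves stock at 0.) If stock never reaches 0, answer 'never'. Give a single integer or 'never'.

Processing events:
Start: stock = 18
  Event 1 (sale 16): sell min(16,18)=16. stock: 18 - 16 = 2. total_sold = 16
  Event 2 (sale 20): sell min(20,2)=2. stock: 2 - 2 = 0. total_sold = 18
  Event 3 (sale 3): sell min(3,0)=0. stock: 0 - 0 = 0. total_sold = 18
  Event 4 (return 7): 0 + 7 = 7
  Event 5 (adjust -7): 7 + -7 = 0
  Event 6 (sale 21): sell min(21,0)=0. stock: 0 - 0 = 0. total_sold = 18
  Event 7 (adjust -2): 0 + -2 = 0 (clamped to 0)
  Event 8 (restock 12): 0 + 12 = 12
  Event 9 (sale 3): sell min(3,12)=3. stock: 12 - 3 = 9. total_sold = 21
  Event 10 (sale 6): sell min(6,9)=6. stock: 9 - 6 = 3. total_sold = 27
  Event 11 (sale 20): sell min(20,3)=3. stock: 3 - 3 = 0. total_sold = 30
  Event 12 (adjust +10): 0 + 10 = 10
  Event 13 (restock 16): 10 + 16 = 26
Final: stock = 26, total_sold = 30

First zero at event 2.

Answer: 2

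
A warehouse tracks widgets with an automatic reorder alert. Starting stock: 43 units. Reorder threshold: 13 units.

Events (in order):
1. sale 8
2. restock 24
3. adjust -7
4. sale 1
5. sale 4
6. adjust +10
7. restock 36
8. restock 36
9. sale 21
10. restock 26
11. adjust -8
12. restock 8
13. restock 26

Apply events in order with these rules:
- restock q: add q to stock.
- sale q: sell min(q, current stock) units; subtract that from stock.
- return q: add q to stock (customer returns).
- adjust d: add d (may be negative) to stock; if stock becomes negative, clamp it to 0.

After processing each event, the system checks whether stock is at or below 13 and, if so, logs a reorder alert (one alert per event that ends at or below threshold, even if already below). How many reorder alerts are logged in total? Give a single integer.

Processing events:
Start: stock = 43
  Event 1 (sale 8): sell min(8,43)=8. stock: 43 - 8 = 35. total_sold = 8
  Event 2 (restock 24): 35 + 24 = 59
  Event 3 (adjust -7): 59 + -7 = 52
  Event 4 (sale 1): sell min(1,52)=1. stock: 52 - 1 = 51. total_sold = 9
  Event 5 (sale 4): sell min(4,51)=4. stock: 51 - 4 = 47. total_sold = 13
  Event 6 (adjust +10): 47 + 10 = 57
  Event 7 (restock 36): 57 + 36 = 93
  Event 8 (restock 36): 93 + 36 = 129
  Event 9 (sale 21): sell min(21,129)=21. stock: 129 - 21 = 108. total_sold = 34
  Event 10 (restock 26): 108 + 26 = 134
  Event 11 (adjust -8): 134 + -8 = 126
  Event 12 (restock 8): 126 + 8 = 134
  Event 13 (restock 26): 134 + 26 = 160
Final: stock = 160, total_sold = 34

Checking against threshold 13:
  After event 1: stock=35 > 13
  After event 2: stock=59 > 13
  After event 3: stock=52 > 13
  After event 4: stock=51 > 13
  After event 5: stock=47 > 13
  After event 6: stock=57 > 13
  After event 7: stock=93 > 13
  After event 8: stock=129 > 13
  After event 9: stock=108 > 13
  After event 10: stock=134 > 13
  After event 11: stock=126 > 13
  After event 12: stock=134 > 13
  After event 13: stock=160 > 13
Alert events: []. Count = 0

Answer: 0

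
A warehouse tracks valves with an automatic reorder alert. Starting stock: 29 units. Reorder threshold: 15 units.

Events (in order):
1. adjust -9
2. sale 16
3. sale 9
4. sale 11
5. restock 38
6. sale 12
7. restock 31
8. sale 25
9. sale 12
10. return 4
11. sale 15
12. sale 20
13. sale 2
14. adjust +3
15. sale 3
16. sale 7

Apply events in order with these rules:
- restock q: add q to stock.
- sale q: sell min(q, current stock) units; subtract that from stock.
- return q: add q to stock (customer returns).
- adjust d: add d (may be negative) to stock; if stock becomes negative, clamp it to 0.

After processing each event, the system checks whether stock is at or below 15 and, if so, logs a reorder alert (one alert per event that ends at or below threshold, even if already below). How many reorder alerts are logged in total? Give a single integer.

Processing events:
Start: stock = 29
  Event 1 (adjust -9): 29 + -9 = 20
  Event 2 (sale 16): sell min(16,20)=16. stock: 20 - 16 = 4. total_sold = 16
  Event 3 (sale 9): sell min(9,4)=4. stock: 4 - 4 = 0. total_sold = 20
  Event 4 (sale 11): sell min(11,0)=0. stock: 0 - 0 = 0. total_sold = 20
  Event 5 (restock 38): 0 + 38 = 38
  Event 6 (sale 12): sell min(12,38)=12. stock: 38 - 12 = 26. total_sold = 32
  Event 7 (restock 31): 26 + 31 = 57
  Event 8 (sale 25): sell min(25,57)=25. stock: 57 - 25 = 32. total_sold = 57
  Event 9 (sale 12): sell min(12,32)=12. stock: 32 - 12 = 20. total_sold = 69
  Event 10 (return 4): 20 + 4 = 24
  Event 11 (sale 15): sell min(15,24)=15. stock: 24 - 15 = 9. total_sold = 84
  Event 12 (sale 20): sell min(20,9)=9. stock: 9 - 9 = 0. total_sold = 93
  Event 13 (sale 2): sell min(2,0)=0. stock: 0 - 0 = 0. total_sold = 93
  Event 14 (adjust +3): 0 + 3 = 3
  Event 15 (sale 3): sell min(3,3)=3. stock: 3 - 3 = 0. total_sold = 96
  Event 16 (sale 7): sell min(7,0)=0. stock: 0 - 0 = 0. total_sold = 96
Final: stock = 0, total_sold = 96

Checking against threshold 15:
  After event 1: stock=20 > 15
  After event 2: stock=4 <= 15 -> ALERT
  After event 3: stock=0 <= 15 -> ALERT
  After event 4: stock=0 <= 15 -> ALERT
  After event 5: stock=38 > 15
  After event 6: stock=26 > 15
  After event 7: stock=57 > 15
  After event 8: stock=32 > 15
  After event 9: stock=20 > 15
  After event 10: stock=24 > 15
  After event 11: stock=9 <= 15 -> ALERT
  After event 12: stock=0 <= 15 -> ALERT
  After event 13: stock=0 <= 15 -> ALERT
  After event 14: stock=3 <= 15 -> ALERT
  After event 15: stock=0 <= 15 -> ALERT
  After event 16: stock=0 <= 15 -> ALERT
Alert events: [2, 3, 4, 11, 12, 13, 14, 15, 16]. Count = 9

Answer: 9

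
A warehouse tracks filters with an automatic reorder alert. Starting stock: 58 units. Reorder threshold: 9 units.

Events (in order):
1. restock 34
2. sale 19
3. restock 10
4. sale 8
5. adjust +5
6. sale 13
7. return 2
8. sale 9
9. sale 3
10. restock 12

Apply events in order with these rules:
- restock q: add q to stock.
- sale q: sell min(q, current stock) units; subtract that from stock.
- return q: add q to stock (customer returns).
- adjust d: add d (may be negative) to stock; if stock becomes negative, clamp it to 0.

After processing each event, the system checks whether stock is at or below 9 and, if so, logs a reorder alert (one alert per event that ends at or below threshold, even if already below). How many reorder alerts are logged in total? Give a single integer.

Answer: 0

Derivation:
Processing events:
Start: stock = 58
  Event 1 (restock 34): 58 + 34 = 92
  Event 2 (sale 19): sell min(19,92)=19. stock: 92 - 19 = 73. total_sold = 19
  Event 3 (restock 10): 73 + 10 = 83
  Event 4 (sale 8): sell min(8,83)=8. stock: 83 - 8 = 75. total_sold = 27
  Event 5 (adjust +5): 75 + 5 = 80
  Event 6 (sale 13): sell min(13,80)=13. stock: 80 - 13 = 67. total_sold = 40
  Event 7 (return 2): 67 + 2 = 69
  Event 8 (sale 9): sell min(9,69)=9. stock: 69 - 9 = 60. total_sold = 49
  Event 9 (sale 3): sell min(3,60)=3. stock: 60 - 3 = 57. total_sold = 52
  Event 10 (restock 12): 57 + 12 = 69
Final: stock = 69, total_sold = 52

Checking against threshold 9:
  After event 1: stock=92 > 9
  After event 2: stock=73 > 9
  After event 3: stock=83 > 9
  After event 4: stock=75 > 9
  After event 5: stock=80 > 9
  After event 6: stock=67 > 9
  After event 7: stock=69 > 9
  After event 8: stock=60 > 9
  After event 9: stock=57 > 9
  After event 10: stock=69 > 9
Alert events: []. Count = 0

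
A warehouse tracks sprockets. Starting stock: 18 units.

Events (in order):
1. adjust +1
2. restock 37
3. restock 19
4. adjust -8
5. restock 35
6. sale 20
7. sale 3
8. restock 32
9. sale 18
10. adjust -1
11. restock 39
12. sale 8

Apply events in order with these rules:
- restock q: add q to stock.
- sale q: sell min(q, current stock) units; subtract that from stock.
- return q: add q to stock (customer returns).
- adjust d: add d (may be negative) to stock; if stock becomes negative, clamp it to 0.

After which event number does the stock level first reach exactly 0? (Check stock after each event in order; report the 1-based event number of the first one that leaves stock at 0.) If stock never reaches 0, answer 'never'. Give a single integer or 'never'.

Answer: never

Derivation:
Processing events:
Start: stock = 18
  Event 1 (adjust +1): 18 + 1 = 19
  Event 2 (restock 37): 19 + 37 = 56
  Event 3 (restock 19): 56 + 19 = 75
  Event 4 (adjust -8): 75 + -8 = 67
  Event 5 (restock 35): 67 + 35 = 102
  Event 6 (sale 20): sell min(20,102)=20. stock: 102 - 20 = 82. total_sold = 20
  Event 7 (sale 3): sell min(3,82)=3. stock: 82 - 3 = 79. total_sold = 23
  Event 8 (restock 32): 79 + 32 = 111
  Event 9 (sale 18): sell min(18,111)=18. stock: 111 - 18 = 93. total_sold = 41
  Event 10 (adjust -1): 93 + -1 = 92
  Event 11 (restock 39): 92 + 39 = 131
  Event 12 (sale 8): sell min(8,131)=8. stock: 131 - 8 = 123. total_sold = 49
Final: stock = 123, total_sold = 49

Stock never reaches 0.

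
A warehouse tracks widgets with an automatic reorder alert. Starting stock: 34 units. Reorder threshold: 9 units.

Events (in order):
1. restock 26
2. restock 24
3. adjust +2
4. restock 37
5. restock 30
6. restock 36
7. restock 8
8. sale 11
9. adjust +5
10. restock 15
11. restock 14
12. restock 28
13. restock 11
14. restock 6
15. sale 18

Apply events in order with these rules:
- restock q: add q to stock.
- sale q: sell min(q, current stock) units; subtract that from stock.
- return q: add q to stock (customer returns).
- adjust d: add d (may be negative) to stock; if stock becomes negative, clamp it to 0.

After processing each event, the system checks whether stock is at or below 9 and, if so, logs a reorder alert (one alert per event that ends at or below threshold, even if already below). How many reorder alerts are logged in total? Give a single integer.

Answer: 0

Derivation:
Processing events:
Start: stock = 34
  Event 1 (restock 26): 34 + 26 = 60
  Event 2 (restock 24): 60 + 24 = 84
  Event 3 (adjust +2): 84 + 2 = 86
  Event 4 (restock 37): 86 + 37 = 123
  Event 5 (restock 30): 123 + 30 = 153
  Event 6 (restock 36): 153 + 36 = 189
  Event 7 (restock 8): 189 + 8 = 197
  Event 8 (sale 11): sell min(11,197)=11. stock: 197 - 11 = 186. total_sold = 11
  Event 9 (adjust +5): 186 + 5 = 191
  Event 10 (restock 15): 191 + 15 = 206
  Event 11 (restock 14): 206 + 14 = 220
  Event 12 (restock 28): 220 + 28 = 248
  Event 13 (restock 11): 248 + 11 = 259
  Event 14 (restock 6): 259 + 6 = 265
  Event 15 (sale 18): sell min(18,265)=18. stock: 265 - 18 = 247. total_sold = 29
Final: stock = 247, total_sold = 29

Checking against threshold 9:
  After event 1: stock=60 > 9
  After event 2: stock=84 > 9
  After event 3: stock=86 > 9
  After event 4: stock=123 > 9
  After event 5: stock=153 > 9
  After event 6: stock=189 > 9
  After event 7: stock=197 > 9
  After event 8: stock=186 > 9
  After event 9: stock=191 > 9
  After event 10: stock=206 > 9
  After event 11: stock=220 > 9
  After event 12: stock=248 > 9
  After event 13: stock=259 > 9
  After event 14: stock=265 > 9
  After event 15: stock=247 > 9
Alert events: []. Count = 0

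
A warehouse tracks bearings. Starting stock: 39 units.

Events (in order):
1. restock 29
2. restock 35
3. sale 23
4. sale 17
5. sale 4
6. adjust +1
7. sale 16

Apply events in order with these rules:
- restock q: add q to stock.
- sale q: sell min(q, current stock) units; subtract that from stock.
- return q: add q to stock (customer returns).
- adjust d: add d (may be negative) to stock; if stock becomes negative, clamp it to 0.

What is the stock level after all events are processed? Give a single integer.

Processing events:
Start: stock = 39
  Event 1 (restock 29): 39 + 29 = 68
  Event 2 (restock 35): 68 + 35 = 103
  Event 3 (sale 23): sell min(23,103)=23. stock: 103 - 23 = 80. total_sold = 23
  Event 4 (sale 17): sell min(17,80)=17. stock: 80 - 17 = 63. total_sold = 40
  Event 5 (sale 4): sell min(4,63)=4. stock: 63 - 4 = 59. total_sold = 44
  Event 6 (adjust +1): 59 + 1 = 60
  Event 7 (sale 16): sell min(16,60)=16. stock: 60 - 16 = 44. total_sold = 60
Final: stock = 44, total_sold = 60

Answer: 44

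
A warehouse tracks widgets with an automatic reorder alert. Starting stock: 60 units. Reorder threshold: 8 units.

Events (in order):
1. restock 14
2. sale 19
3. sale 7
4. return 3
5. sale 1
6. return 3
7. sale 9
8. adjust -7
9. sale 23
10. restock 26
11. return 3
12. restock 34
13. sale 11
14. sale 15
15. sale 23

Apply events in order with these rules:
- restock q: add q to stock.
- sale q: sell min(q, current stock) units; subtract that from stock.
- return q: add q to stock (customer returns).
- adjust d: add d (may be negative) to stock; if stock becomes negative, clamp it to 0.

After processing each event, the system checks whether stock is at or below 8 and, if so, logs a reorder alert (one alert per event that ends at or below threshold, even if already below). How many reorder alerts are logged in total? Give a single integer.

Processing events:
Start: stock = 60
  Event 1 (restock 14): 60 + 14 = 74
  Event 2 (sale 19): sell min(19,74)=19. stock: 74 - 19 = 55. total_sold = 19
  Event 3 (sale 7): sell min(7,55)=7. stock: 55 - 7 = 48. total_sold = 26
  Event 4 (return 3): 48 + 3 = 51
  Event 5 (sale 1): sell min(1,51)=1. stock: 51 - 1 = 50. total_sold = 27
  Event 6 (return 3): 50 + 3 = 53
  Event 7 (sale 9): sell min(9,53)=9. stock: 53 - 9 = 44. total_sold = 36
  Event 8 (adjust -7): 44 + -7 = 37
  Event 9 (sale 23): sell min(23,37)=23. stock: 37 - 23 = 14. total_sold = 59
  Event 10 (restock 26): 14 + 26 = 40
  Event 11 (return 3): 40 + 3 = 43
  Event 12 (restock 34): 43 + 34 = 77
  Event 13 (sale 11): sell min(11,77)=11. stock: 77 - 11 = 66. total_sold = 70
  Event 14 (sale 15): sell min(15,66)=15. stock: 66 - 15 = 51. total_sold = 85
  Event 15 (sale 23): sell min(23,51)=23. stock: 51 - 23 = 28. total_sold = 108
Final: stock = 28, total_sold = 108

Checking against threshold 8:
  After event 1: stock=74 > 8
  After event 2: stock=55 > 8
  After event 3: stock=48 > 8
  After event 4: stock=51 > 8
  After event 5: stock=50 > 8
  After event 6: stock=53 > 8
  After event 7: stock=44 > 8
  After event 8: stock=37 > 8
  After event 9: stock=14 > 8
  After event 10: stock=40 > 8
  After event 11: stock=43 > 8
  After event 12: stock=77 > 8
  After event 13: stock=66 > 8
  After event 14: stock=51 > 8
  After event 15: stock=28 > 8
Alert events: []. Count = 0

Answer: 0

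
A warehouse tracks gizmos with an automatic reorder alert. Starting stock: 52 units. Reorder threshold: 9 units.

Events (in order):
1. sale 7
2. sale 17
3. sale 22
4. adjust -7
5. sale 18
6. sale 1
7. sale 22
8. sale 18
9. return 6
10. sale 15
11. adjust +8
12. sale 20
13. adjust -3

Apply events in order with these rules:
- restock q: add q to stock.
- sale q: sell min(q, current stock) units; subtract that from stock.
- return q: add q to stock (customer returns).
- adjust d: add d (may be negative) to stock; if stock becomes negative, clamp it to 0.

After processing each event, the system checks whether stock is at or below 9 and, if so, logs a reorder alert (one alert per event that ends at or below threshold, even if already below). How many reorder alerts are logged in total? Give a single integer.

Answer: 11

Derivation:
Processing events:
Start: stock = 52
  Event 1 (sale 7): sell min(7,52)=7. stock: 52 - 7 = 45. total_sold = 7
  Event 2 (sale 17): sell min(17,45)=17. stock: 45 - 17 = 28. total_sold = 24
  Event 3 (sale 22): sell min(22,28)=22. stock: 28 - 22 = 6. total_sold = 46
  Event 4 (adjust -7): 6 + -7 = 0 (clamped to 0)
  Event 5 (sale 18): sell min(18,0)=0. stock: 0 - 0 = 0. total_sold = 46
  Event 6 (sale 1): sell min(1,0)=0. stock: 0 - 0 = 0. total_sold = 46
  Event 7 (sale 22): sell min(22,0)=0. stock: 0 - 0 = 0. total_sold = 46
  Event 8 (sale 18): sell min(18,0)=0. stock: 0 - 0 = 0. total_sold = 46
  Event 9 (return 6): 0 + 6 = 6
  Event 10 (sale 15): sell min(15,6)=6. stock: 6 - 6 = 0. total_sold = 52
  Event 11 (adjust +8): 0 + 8 = 8
  Event 12 (sale 20): sell min(20,8)=8. stock: 8 - 8 = 0. total_sold = 60
  Event 13 (adjust -3): 0 + -3 = 0 (clamped to 0)
Final: stock = 0, total_sold = 60

Checking against threshold 9:
  After event 1: stock=45 > 9
  After event 2: stock=28 > 9
  After event 3: stock=6 <= 9 -> ALERT
  After event 4: stock=0 <= 9 -> ALERT
  After event 5: stock=0 <= 9 -> ALERT
  After event 6: stock=0 <= 9 -> ALERT
  After event 7: stock=0 <= 9 -> ALERT
  After event 8: stock=0 <= 9 -> ALERT
  After event 9: stock=6 <= 9 -> ALERT
  After event 10: stock=0 <= 9 -> ALERT
  After event 11: stock=8 <= 9 -> ALERT
  After event 12: stock=0 <= 9 -> ALERT
  After event 13: stock=0 <= 9 -> ALERT
Alert events: [3, 4, 5, 6, 7, 8, 9, 10, 11, 12, 13]. Count = 11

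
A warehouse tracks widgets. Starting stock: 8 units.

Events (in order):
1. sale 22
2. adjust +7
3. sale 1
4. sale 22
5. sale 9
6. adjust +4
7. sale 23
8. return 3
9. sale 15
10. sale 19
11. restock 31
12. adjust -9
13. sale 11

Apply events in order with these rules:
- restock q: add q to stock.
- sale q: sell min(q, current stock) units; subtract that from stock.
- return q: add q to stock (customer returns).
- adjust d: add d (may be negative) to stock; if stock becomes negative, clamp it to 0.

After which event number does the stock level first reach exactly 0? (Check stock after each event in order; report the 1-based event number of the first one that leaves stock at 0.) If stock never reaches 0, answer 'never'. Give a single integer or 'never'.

Answer: 1

Derivation:
Processing events:
Start: stock = 8
  Event 1 (sale 22): sell min(22,8)=8. stock: 8 - 8 = 0. total_sold = 8
  Event 2 (adjust +7): 0 + 7 = 7
  Event 3 (sale 1): sell min(1,7)=1. stock: 7 - 1 = 6. total_sold = 9
  Event 4 (sale 22): sell min(22,6)=6. stock: 6 - 6 = 0. total_sold = 15
  Event 5 (sale 9): sell min(9,0)=0. stock: 0 - 0 = 0. total_sold = 15
  Event 6 (adjust +4): 0 + 4 = 4
  Event 7 (sale 23): sell min(23,4)=4. stock: 4 - 4 = 0. total_sold = 19
  Event 8 (return 3): 0 + 3 = 3
  Event 9 (sale 15): sell min(15,3)=3. stock: 3 - 3 = 0. total_sold = 22
  Event 10 (sale 19): sell min(19,0)=0. stock: 0 - 0 = 0. total_sold = 22
  Event 11 (restock 31): 0 + 31 = 31
  Event 12 (adjust -9): 31 + -9 = 22
  Event 13 (sale 11): sell min(11,22)=11. stock: 22 - 11 = 11. total_sold = 33
Final: stock = 11, total_sold = 33

First zero at event 1.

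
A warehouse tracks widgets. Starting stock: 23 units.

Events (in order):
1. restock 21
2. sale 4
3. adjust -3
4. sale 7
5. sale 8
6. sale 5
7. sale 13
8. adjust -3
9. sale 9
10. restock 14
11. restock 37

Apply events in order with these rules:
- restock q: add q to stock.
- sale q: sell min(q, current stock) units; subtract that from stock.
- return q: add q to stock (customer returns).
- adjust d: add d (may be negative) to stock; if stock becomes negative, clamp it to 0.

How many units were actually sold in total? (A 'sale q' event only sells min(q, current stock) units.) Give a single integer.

Processing events:
Start: stock = 23
  Event 1 (restock 21): 23 + 21 = 44
  Event 2 (sale 4): sell min(4,44)=4. stock: 44 - 4 = 40. total_sold = 4
  Event 3 (adjust -3): 40 + -3 = 37
  Event 4 (sale 7): sell min(7,37)=7. stock: 37 - 7 = 30. total_sold = 11
  Event 5 (sale 8): sell min(8,30)=8. stock: 30 - 8 = 22. total_sold = 19
  Event 6 (sale 5): sell min(5,22)=5. stock: 22 - 5 = 17. total_sold = 24
  Event 7 (sale 13): sell min(13,17)=13. stock: 17 - 13 = 4. total_sold = 37
  Event 8 (adjust -3): 4 + -3 = 1
  Event 9 (sale 9): sell min(9,1)=1. stock: 1 - 1 = 0. total_sold = 38
  Event 10 (restock 14): 0 + 14 = 14
  Event 11 (restock 37): 14 + 37 = 51
Final: stock = 51, total_sold = 38

Answer: 38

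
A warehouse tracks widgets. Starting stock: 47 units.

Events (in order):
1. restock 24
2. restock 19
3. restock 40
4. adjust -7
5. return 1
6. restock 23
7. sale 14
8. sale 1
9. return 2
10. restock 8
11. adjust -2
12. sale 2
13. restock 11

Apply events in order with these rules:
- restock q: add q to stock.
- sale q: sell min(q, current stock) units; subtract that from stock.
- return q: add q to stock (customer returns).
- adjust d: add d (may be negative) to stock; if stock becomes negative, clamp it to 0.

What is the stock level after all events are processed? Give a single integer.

Answer: 149

Derivation:
Processing events:
Start: stock = 47
  Event 1 (restock 24): 47 + 24 = 71
  Event 2 (restock 19): 71 + 19 = 90
  Event 3 (restock 40): 90 + 40 = 130
  Event 4 (adjust -7): 130 + -7 = 123
  Event 5 (return 1): 123 + 1 = 124
  Event 6 (restock 23): 124 + 23 = 147
  Event 7 (sale 14): sell min(14,147)=14. stock: 147 - 14 = 133. total_sold = 14
  Event 8 (sale 1): sell min(1,133)=1. stock: 133 - 1 = 132. total_sold = 15
  Event 9 (return 2): 132 + 2 = 134
  Event 10 (restock 8): 134 + 8 = 142
  Event 11 (adjust -2): 142 + -2 = 140
  Event 12 (sale 2): sell min(2,140)=2. stock: 140 - 2 = 138. total_sold = 17
  Event 13 (restock 11): 138 + 11 = 149
Final: stock = 149, total_sold = 17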